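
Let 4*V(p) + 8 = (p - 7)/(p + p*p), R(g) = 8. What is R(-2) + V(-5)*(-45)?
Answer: 419/4 ≈ 104.75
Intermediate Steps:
V(p) = -2 + (-7 + p)/(4*(p + p²)) (V(p) = -2 + ((p - 7)/(p + p*p))/4 = -2 + ((-7 + p)/(p + p²))/4 = -2 + (-7 + p)/(4*(p + p²)))
R(-2) + V(-5)*(-45) = 8 + ((¼)*(-7 - 8*(-5)² - 7*(-5))/(-5*(1 - 5)))*(-45) = 8 + ((¼)*(-⅕)*(-7 - 8*25 + 35)/(-4))*(-45) = 8 + ((¼)*(-⅕)*(-¼)*(-7 - 200 + 35))*(-45) = 8 + ((¼)*(-⅕)*(-¼)*(-172))*(-45) = 8 - 43/20*(-45) = 8 + 387/4 = 419/4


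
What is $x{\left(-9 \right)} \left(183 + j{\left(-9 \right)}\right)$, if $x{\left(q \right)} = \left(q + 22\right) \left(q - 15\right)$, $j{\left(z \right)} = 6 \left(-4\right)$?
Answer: $-49608$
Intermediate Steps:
$j{\left(z \right)} = -24$
$x{\left(q \right)} = \left(-15 + q\right) \left(22 + q\right)$ ($x{\left(q \right)} = \left(22 + q\right) \left(-15 + q\right) = \left(-15 + q\right) \left(22 + q\right)$)
$x{\left(-9 \right)} \left(183 + j{\left(-9 \right)}\right) = \left(-330 + \left(-9\right)^{2} + 7 \left(-9\right)\right) \left(183 - 24\right) = \left(-330 + 81 - 63\right) 159 = \left(-312\right) 159 = -49608$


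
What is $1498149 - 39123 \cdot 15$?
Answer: $911304$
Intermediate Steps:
$1498149 - 39123 \cdot 15 = 1498149 - 586845 = 911304$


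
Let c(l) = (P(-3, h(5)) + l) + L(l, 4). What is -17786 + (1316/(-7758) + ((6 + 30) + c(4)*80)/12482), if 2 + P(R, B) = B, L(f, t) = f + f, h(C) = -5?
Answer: -430581671410/24208839 ≈ -17786.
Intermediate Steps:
L(f, t) = 2*f
P(R, B) = -2 + B
c(l) = -7 + 3*l (c(l) = ((-2 - 5) + l) + 2*l = (-7 + l) + 2*l = -7 + 3*l)
-17786 + (1316/(-7758) + ((6 + 30) + c(4)*80)/12482) = -17786 + (1316/(-7758) + ((6 + 30) + (-7 + 3*4)*80)/12482) = -17786 + (1316*(-1/7758) + (36 + (-7 + 12)*80)*(1/12482)) = -17786 + (-658/3879 + (36 + 5*80)*(1/12482)) = -17786 + (-658/3879 + (36 + 400)*(1/12482)) = -17786 + (-658/3879 + 436*(1/12482)) = -17786 + (-658/3879 + 218/6241) = -17786 - 3260956/24208839 = -430581671410/24208839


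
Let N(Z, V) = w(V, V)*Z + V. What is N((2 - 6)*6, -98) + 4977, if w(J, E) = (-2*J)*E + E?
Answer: 468223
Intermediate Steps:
w(J, E) = E - 2*E*J (w(J, E) = -2*E*J + E = E - 2*E*J)
N(Z, V) = V + V*Z*(1 - 2*V) (N(Z, V) = (V*(1 - 2*V))*Z + V = V*Z*(1 - 2*V) + V = V + V*Z*(1 - 2*V))
N((2 - 6)*6, -98) + 4977 = -98*(1 - (2 - 6)*6*(-1 + 2*(-98))) + 4977 = -98*(1 - (-4*6)*(-1 - 196)) + 4977 = -98*(1 - 1*(-24)*(-197)) + 4977 = -98*(1 - 4728) + 4977 = -98*(-4727) + 4977 = 463246 + 4977 = 468223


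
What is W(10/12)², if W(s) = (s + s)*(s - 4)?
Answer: 9025/324 ≈ 27.855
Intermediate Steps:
W(s) = 2*s*(-4 + s) (W(s) = (2*s)*(-4 + s) = 2*s*(-4 + s))
W(10/12)² = (2*(10/12)*(-4 + 10/12))² = (2*(10*(1/12))*(-4 + 10*(1/12)))² = (2*(⅚)*(-4 + ⅚))² = (2*(⅚)*(-19/6))² = (-95/18)² = 9025/324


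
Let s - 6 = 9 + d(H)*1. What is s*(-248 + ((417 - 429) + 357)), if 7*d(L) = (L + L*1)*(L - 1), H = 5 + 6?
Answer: 31525/7 ≈ 4503.6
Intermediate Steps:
H = 11
d(L) = 2*L*(-1 + L)/7 (d(L) = ((L + L*1)*(L - 1))/7 = ((L + L)*(-1 + L))/7 = ((2*L)*(-1 + L))/7 = (2*L*(-1 + L))/7 = 2*L*(-1 + L)/7)
s = 325/7 (s = 6 + (9 + ((2/7)*11*(-1 + 11))*1) = 6 + (9 + ((2/7)*11*10)*1) = 6 + (9 + (220/7)*1) = 6 + (9 + 220/7) = 6 + 283/7 = 325/7 ≈ 46.429)
s*(-248 + ((417 - 429) + 357)) = 325*(-248 + ((417 - 429) + 357))/7 = 325*(-248 + (-12 + 357))/7 = 325*(-248 + 345)/7 = (325/7)*97 = 31525/7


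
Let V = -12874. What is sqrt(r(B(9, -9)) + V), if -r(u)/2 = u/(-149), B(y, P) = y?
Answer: 16*I*sqrt(1116457)/149 ≈ 113.46*I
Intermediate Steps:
r(u) = 2*u/149 (r(u) = -2*u/(-149) = -2*u*(-1)/149 = -(-2)*u/149 = 2*u/149)
sqrt(r(B(9, -9)) + V) = sqrt((2/149)*9 - 12874) = sqrt(18/149 - 12874) = sqrt(-1918208/149) = 16*I*sqrt(1116457)/149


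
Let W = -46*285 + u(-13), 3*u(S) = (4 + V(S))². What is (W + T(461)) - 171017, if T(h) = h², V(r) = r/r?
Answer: 85207/3 ≈ 28402.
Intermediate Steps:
V(r) = 1
u(S) = 25/3 (u(S) = (4 + 1)²/3 = (⅓)*5² = (⅓)*25 = 25/3)
W = -39305/3 (W = -46*285 + 25/3 = -13110 + 25/3 = -39305/3 ≈ -13102.)
(W + T(461)) - 171017 = (-39305/3 + 461²) - 171017 = (-39305/3 + 212521) - 171017 = 598258/3 - 171017 = 85207/3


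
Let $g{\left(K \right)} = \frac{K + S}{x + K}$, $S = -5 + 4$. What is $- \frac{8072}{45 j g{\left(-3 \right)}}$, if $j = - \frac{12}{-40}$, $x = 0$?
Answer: $- \frac{4036}{9} \approx -448.44$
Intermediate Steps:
$S = -1$
$j = \frac{3}{10}$ ($j = \left(-12\right) \left(- \frac{1}{40}\right) = \frac{3}{10} \approx 0.3$)
$g{\left(K \right)} = \frac{-1 + K}{K}$ ($g{\left(K \right)} = \frac{K - 1}{0 + K} = \frac{-1 + K}{K}$)
$- \frac{8072}{45 j g{\left(-3 \right)}} = - \frac{8072}{45 \cdot \frac{3}{10} \frac{-1 - 3}{-3}} = - \frac{8072}{\frac{27}{2} \left(\left(- \frac{1}{3}\right) \left(-4\right)\right)} = - \frac{8072}{\frac{27}{2} \cdot \frac{4}{3}} = - \frac{8072}{18} = \left(-8072\right) \frac{1}{18} = - \frac{4036}{9}$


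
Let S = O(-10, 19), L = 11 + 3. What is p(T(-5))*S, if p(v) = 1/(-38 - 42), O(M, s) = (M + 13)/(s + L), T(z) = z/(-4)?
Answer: -1/880 ≈ -0.0011364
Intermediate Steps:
L = 14
T(z) = -z/4 (T(z) = z*(-¼) = -z/4)
O(M, s) = (13 + M)/(14 + s) (O(M, s) = (M + 13)/(s + 14) = (13 + M)/(14 + s))
S = 1/11 (S = (13 - 10)/(14 + 19) = 3/33 = (1/33)*3 = 1/11 ≈ 0.090909)
p(v) = -1/80 (p(v) = 1/(-80) = -1/80)
p(T(-5))*S = -1/80*1/11 = -1/880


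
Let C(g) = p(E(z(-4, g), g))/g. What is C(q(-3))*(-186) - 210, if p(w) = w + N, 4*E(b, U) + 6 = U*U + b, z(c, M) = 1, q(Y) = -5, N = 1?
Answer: 66/5 ≈ 13.200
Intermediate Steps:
E(b, U) = -3/2 + b/4 + U**2/4 (E(b, U) = -3/2 + (U*U + b)/4 = -3/2 + (U**2 + b)/4 = -3/2 + (b + U**2)/4 = -3/2 + (b/4 + U**2/4) = -3/2 + b/4 + U**2/4)
p(w) = 1 + w (p(w) = w + 1 = 1 + w)
C(g) = (-1/4 + g**2/4)/g (C(g) = (1 + (-3/2 + (1/4)*1 + g**2/4))/g = (1 + (-3/2 + 1/4 + g**2/4))/g = (1 + (-5/4 + g**2/4))/g = (-1/4 + g**2/4)/g)
C(q(-3))*(-186) - 210 = ((1/4)*(-1 + (-5)**2)/(-5))*(-186) - 210 = ((1/4)*(-1/5)*(-1 + 25))*(-186) - 210 = ((1/4)*(-1/5)*24)*(-186) - 210 = -6/5*(-186) - 210 = 1116/5 - 210 = 66/5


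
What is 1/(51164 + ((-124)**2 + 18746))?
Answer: 1/85286 ≈ 1.1725e-5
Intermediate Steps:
1/(51164 + ((-124)**2 + 18746)) = 1/(51164 + (15376 + 18746)) = 1/(51164 + 34122) = 1/85286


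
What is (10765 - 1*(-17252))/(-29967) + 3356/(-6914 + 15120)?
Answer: -21556375/40984867 ≈ -0.52596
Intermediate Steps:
(10765 - 1*(-17252))/(-29967) + 3356/(-6914 + 15120) = (10765 + 17252)*(-1/29967) + 3356/8206 = 28017*(-1/29967) + 3356*(1/8206) = -9339/9989 + 1678/4103 = -21556375/40984867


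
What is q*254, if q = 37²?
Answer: 347726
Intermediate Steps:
q = 1369
q*254 = 1369*254 = 347726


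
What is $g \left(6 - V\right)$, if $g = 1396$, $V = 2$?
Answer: $5584$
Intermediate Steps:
$g \left(6 - V\right) = 1396 \left(6 - 2\right) = 1396 \cdot 4 = 5584$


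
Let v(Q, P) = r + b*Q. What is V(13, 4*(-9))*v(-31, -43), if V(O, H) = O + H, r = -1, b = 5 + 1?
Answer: 4301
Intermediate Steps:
b = 6
v(Q, P) = -1 + 6*Q
V(O, H) = H + O
V(13, 4*(-9))*v(-31, -43) = (4*(-9) + 13)*(-1 + 6*(-31)) = (-36 + 13)*(-1 - 186) = -23*(-187) = 4301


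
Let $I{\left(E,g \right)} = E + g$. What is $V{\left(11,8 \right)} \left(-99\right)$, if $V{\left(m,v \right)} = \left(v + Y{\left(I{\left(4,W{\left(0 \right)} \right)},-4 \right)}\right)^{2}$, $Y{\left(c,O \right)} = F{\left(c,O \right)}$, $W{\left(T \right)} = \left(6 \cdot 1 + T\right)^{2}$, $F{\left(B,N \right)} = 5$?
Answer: $-16731$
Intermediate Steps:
$W{\left(T \right)} = \left(6 + T\right)^{2}$
$Y{\left(c,O \right)} = 5$
$V{\left(m,v \right)} = \left(5 + v\right)^{2}$ ($V{\left(m,v \right)} = \left(v + 5\right)^{2} = \left(5 + v\right)^{2}$)
$V{\left(11,8 \right)} \left(-99\right) = \left(5 + 8\right)^{2} \left(-99\right) = 13^{2} \left(-99\right) = 169 \left(-99\right) = -16731$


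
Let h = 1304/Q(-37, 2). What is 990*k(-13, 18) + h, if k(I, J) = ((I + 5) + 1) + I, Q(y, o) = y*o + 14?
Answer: -297326/15 ≈ -19822.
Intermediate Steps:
Q(y, o) = 14 + o*y (Q(y, o) = o*y + 14 = 14 + o*y)
h = -326/15 (h = 1304/(14 + 2*(-37)) = 1304/(14 - 74) = 1304/(-60) = 1304*(-1/60) = -326/15 ≈ -21.733)
k(I, J) = 6 + 2*I (k(I, J) = ((5 + I) + 1) + I = (6 + I) + I = 6 + 2*I)
990*k(-13, 18) + h = 990*(6 + 2*(-13)) - 326/15 = 990*(6 - 26) - 326/15 = 990*(-20) - 326/15 = -19800 - 326/15 = -297326/15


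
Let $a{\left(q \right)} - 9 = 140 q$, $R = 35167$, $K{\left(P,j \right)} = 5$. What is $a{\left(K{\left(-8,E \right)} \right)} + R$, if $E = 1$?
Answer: $35876$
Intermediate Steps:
$a{\left(q \right)} = 9 + 140 q$
$a{\left(K{\left(-8,E \right)} \right)} + R = \left(9 + 140 \cdot 5\right) + 35167 = \left(9 + 700\right) + 35167 = 709 + 35167 = 35876$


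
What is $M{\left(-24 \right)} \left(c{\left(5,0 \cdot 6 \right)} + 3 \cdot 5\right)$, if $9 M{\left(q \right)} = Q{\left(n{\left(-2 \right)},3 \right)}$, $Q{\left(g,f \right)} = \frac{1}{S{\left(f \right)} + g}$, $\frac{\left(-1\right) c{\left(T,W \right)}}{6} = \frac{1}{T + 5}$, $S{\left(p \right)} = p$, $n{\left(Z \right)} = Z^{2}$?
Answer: $\frac{8}{35} \approx 0.22857$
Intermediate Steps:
$c{\left(T,W \right)} = - \frac{6}{5 + T}$ ($c{\left(T,W \right)} = - \frac{6}{T + 5} = - \frac{6}{5 + T}$)
$Q{\left(g,f \right)} = \frac{1}{f + g}$
$M{\left(q \right)} = \frac{1}{63}$ ($M{\left(q \right)} = \frac{1}{9 \left(3 + \left(-2\right)^{2}\right)} = \frac{1}{9 \left(3 + 4\right)} = \frac{1}{9 \cdot 7} = \frac{1}{9} \cdot \frac{1}{7} = \frac{1}{63}$)
$M{\left(-24 \right)} \left(c{\left(5,0 \cdot 6 \right)} + 3 \cdot 5\right) = \frac{- \frac{6}{5 + 5} + 3 \cdot 5}{63} = \frac{- \frac{6}{10} + 15}{63} = \frac{\left(-6\right) \frac{1}{10} + 15}{63} = \frac{- \frac{3}{5} + 15}{63} = \frac{1}{63} \cdot \frac{72}{5} = \frac{8}{35}$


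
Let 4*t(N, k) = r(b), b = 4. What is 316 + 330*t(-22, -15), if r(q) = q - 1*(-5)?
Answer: 2117/2 ≈ 1058.5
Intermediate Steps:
r(q) = 5 + q (r(q) = q + 5 = 5 + q)
t(N, k) = 9/4 (t(N, k) = (5 + 4)/4 = (¼)*9 = 9/4)
316 + 330*t(-22, -15) = 316 + 330*(9/4) = 316 + 1485/2 = 2117/2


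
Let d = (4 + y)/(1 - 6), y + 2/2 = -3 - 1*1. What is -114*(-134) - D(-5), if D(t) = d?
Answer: 76379/5 ≈ 15276.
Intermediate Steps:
y = -5 (y = -1 + (-3 - 1*1) = -1 + (-3 - 1) = -1 - 4 = -5)
d = 1/5 (d = (4 - 5)/(1 - 6) = -1/(-5) = -1*(-1/5) = 1/5 ≈ 0.20000)
D(t) = 1/5
-114*(-134) - D(-5) = -114*(-134) - 1*1/5 = 15276 - 1/5 = 76379/5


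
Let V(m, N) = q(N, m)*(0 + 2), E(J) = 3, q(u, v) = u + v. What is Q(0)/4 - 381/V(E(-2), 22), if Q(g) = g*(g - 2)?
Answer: -381/50 ≈ -7.6200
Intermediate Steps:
Q(g) = g*(-2 + g)
V(m, N) = 2*N + 2*m (V(m, N) = (N + m)*(0 + 2) = (N + m)*2 = 2*N + 2*m)
Q(0)/4 - 381/V(E(-2), 22) = (0*(-2 + 0))/4 - 381/(2*22 + 2*3) = (0*(-2))*(¼) - 381/(44 + 6) = 0*(¼) - 381/50 = 0 - 381*1/50 = 0 - 381/50 = -381/50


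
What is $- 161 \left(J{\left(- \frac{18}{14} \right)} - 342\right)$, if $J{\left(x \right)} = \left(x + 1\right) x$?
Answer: $\frac{385020}{7} \approx 55003.0$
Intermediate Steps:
$J{\left(x \right)} = x \left(1 + x\right)$ ($J{\left(x \right)} = \left(1 + x\right) x = x \left(1 + x\right)$)
$- 161 \left(J{\left(- \frac{18}{14} \right)} - 342\right) = - 161 \left(- \frac{18}{14} \left(1 - \frac{18}{14}\right) - 342\right) = - 161 \left(\left(-18\right) \frac{1}{14} \left(1 - \frac{9}{7}\right) - 342\right) = - 161 \left(- \frac{9 \left(1 - \frac{9}{7}\right)}{7} - 342\right) = - 161 \left(\left(- \frac{9}{7}\right) \left(- \frac{2}{7}\right) - 342\right) = - 161 \left(\frac{18}{49} - 342\right) = \left(-161\right) \left(- \frac{16740}{49}\right) = \frac{385020}{7}$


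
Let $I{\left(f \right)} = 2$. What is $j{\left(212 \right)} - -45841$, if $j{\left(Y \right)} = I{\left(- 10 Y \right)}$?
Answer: $45843$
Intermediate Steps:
$j{\left(Y \right)} = 2$
$j{\left(212 \right)} - -45841 = 2 - -45841 = 2 + 45841 = 45843$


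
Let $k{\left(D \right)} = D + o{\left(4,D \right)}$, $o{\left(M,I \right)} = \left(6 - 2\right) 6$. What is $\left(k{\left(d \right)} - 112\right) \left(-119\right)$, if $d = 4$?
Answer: $9996$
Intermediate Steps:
$o{\left(M,I \right)} = 24$ ($o{\left(M,I \right)} = 4 \cdot 6 = 24$)
$k{\left(D \right)} = 24 + D$ ($k{\left(D \right)} = D + 24 = 24 + D$)
$\left(k{\left(d \right)} - 112\right) \left(-119\right) = \left(\left(24 + 4\right) - 112\right) \left(-119\right) = \left(28 - 112\right) \left(-119\right) = \left(-84\right) \left(-119\right) = 9996$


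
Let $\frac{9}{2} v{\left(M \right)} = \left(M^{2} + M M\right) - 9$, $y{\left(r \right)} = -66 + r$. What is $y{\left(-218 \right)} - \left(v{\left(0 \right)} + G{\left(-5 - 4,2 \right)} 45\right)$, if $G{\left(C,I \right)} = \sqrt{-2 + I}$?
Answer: $-282$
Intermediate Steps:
$v{\left(M \right)} = -2 + \frac{4 M^{2}}{9}$ ($v{\left(M \right)} = \frac{2 \left(\left(M^{2} + M M\right) - 9\right)}{9} = \frac{2 \left(\left(M^{2} + M^{2}\right) - 9\right)}{9} = \frac{2 \left(2 M^{2} - 9\right)}{9} = \frac{2 \left(-9 + 2 M^{2}\right)}{9} = -2 + \frac{4 M^{2}}{9}$)
$y{\left(-218 \right)} - \left(v{\left(0 \right)} + G{\left(-5 - 4,2 \right)} 45\right) = \left(-66 - 218\right) - \left(\left(-2 + \frac{4 \cdot 0^{2}}{9}\right) + \sqrt{-2 + 2} \cdot 45\right) = -284 - \left(\left(-2 + \frac{4}{9} \cdot 0\right) + \sqrt{0} \cdot 45\right) = -284 - \left(\left(-2 + 0\right) + 0 \cdot 45\right) = -284 - \left(-2 + 0\right) = -284 - -2 = -284 + 2 = -282$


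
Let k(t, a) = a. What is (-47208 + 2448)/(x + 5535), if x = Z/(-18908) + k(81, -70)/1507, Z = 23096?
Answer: -318851843640/39420032807 ≈ -8.0886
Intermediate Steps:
x = -9032308/7123589 (x = 23096/(-18908) - 70/1507 = 23096*(-1/18908) - 70*1/1507 = -5774/4727 - 70/1507 = -9032308/7123589 ≈ -1.2679)
(-47208 + 2448)/(x + 5535) = (-47208 + 2448)/(-9032308/7123589 + 5535) = -44760/39420032807/7123589 = -44760*7123589/39420032807 = -318851843640/39420032807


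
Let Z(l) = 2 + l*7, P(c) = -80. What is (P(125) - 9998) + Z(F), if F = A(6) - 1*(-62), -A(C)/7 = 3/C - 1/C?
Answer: -28975/3 ≈ -9658.3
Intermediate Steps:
A(C) = -14/C (A(C) = -7*(3/C - 1/C) = -14/C)
F = 179/3 (F = -14/6 - 1*(-62) = -14*⅙ + 62 = -7/3 + 62 = 179/3 ≈ 59.667)
Z(l) = 2 + 7*l
(P(125) - 9998) + Z(F) = (-80 - 9998) + (2 + 7*(179/3)) = -10078 + (2 + 1253/3) = -10078 + 1259/3 = -28975/3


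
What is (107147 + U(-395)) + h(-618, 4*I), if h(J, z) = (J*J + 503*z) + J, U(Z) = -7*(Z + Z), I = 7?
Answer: 508067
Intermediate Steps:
U(Z) = -14*Z
h(J, z) = J + J² + 503*z (h(J, z) = (J² + 503*z) + J = J + J² + 503*z)
(107147 + U(-395)) + h(-618, 4*I) = (107147 - 14*(-395)) + (-618 + (-618)² + 503*(4*7)) = (107147 + 5530) + (-618 + 381924 + 503*28) = 112677 + (-618 + 381924 + 14084) = 112677 + 395390 = 508067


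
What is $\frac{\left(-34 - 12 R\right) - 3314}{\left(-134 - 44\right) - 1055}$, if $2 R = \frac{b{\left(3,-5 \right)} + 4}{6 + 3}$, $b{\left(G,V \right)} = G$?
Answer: $\frac{10058}{3699} \approx 2.7191$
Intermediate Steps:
$R = \frac{7}{18}$ ($R = \frac{\left(3 + 4\right) \frac{1}{6 + 3}}{2} = \frac{7 \cdot \frac{1}{9}}{2} = \frac{1}{2} \cdot \frac{7}{9} = \frac{7}{18} \approx 0.38889$)
$\frac{\left(-34 - 12 R\right) - 3314}{\left(-134 - 44\right) - 1055} = \frac{\left(-34 - \frac{14}{3}\right) - 3314}{\left(-134 - 44\right) - 1055} = \frac{- \frac{116}{3} - 3314}{-178 - 1055} = - \frac{10058}{3 \left(-1233\right)} = \left(- \frac{10058}{3}\right) \left(- \frac{1}{1233}\right) = \frac{10058}{3699}$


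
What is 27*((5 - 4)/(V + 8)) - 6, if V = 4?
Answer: -15/4 ≈ -3.7500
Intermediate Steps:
27*((5 - 4)/(V + 8)) - 6 = 27*((5 - 4)/(4 + 8)) - 6 = 27*(1/12) - 6 = 9/4 - 6 = -15/4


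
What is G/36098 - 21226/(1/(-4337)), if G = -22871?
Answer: 3323079411005/36098 ≈ 9.2057e+7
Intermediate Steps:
G/36098 - 21226/(1/(-4337)) = -22871/36098 - 21226/(1/(-4337)) = -22871*1/36098 - 21226/(-1/4337) = -22871/36098 - 21226*(-4337) = -22871/36098 + 92057162 = 3323079411005/36098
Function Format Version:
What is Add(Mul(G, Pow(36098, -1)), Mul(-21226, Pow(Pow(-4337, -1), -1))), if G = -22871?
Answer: Rational(3323079411005, 36098) ≈ 9.2057e+7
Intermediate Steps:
Add(Mul(G, Pow(36098, -1)), Mul(-21226, Pow(Pow(-4337, -1), -1))) = Add(Mul(-22871, Pow(36098, -1)), Mul(-21226, Pow(Pow(-4337, -1), -1))) = Add(Mul(-22871, Rational(1, 36098)), Mul(-21226, Pow(Rational(-1, 4337), -1))) = Add(Rational(-22871, 36098), Mul(-21226, -4337)) = Add(Rational(-22871, 36098), 92057162) = Rational(3323079411005, 36098)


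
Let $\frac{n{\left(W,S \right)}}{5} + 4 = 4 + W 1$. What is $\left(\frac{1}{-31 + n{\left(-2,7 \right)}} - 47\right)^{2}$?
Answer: $\frac{3717184}{1681} \approx 2211.3$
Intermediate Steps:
$n{\left(W,S \right)} = 5 W$ ($n{\left(W,S \right)} = -20 + 5 \left(4 + W 1\right) = -20 + 5 \left(4 + W\right) = -20 + \left(20 + 5 W\right) = 5 W$)
$\left(\frac{1}{-31 + n{\left(-2,7 \right)}} - 47\right)^{2} = \left(\frac{1}{-31 + 5 \left(-2\right)} - 47\right)^{2} = \left(\frac{1}{-31 - 10} - 47\right)^{2} = \left(\frac{1}{-41} - 47\right)^{2} = \left(- \frac{1}{41} - 47\right)^{2} = \left(- \frac{1928}{41}\right)^{2} = \frac{3717184}{1681}$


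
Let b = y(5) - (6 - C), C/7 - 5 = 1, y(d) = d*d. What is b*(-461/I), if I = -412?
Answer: 28121/412 ≈ 68.255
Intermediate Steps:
y(d) = d²
C = 42 (C = 35 + 7*1 = 35 + 7 = 42)
b = 61 (b = 5² - (6 - 1*42) = 25 - (6 - 42) = 25 - 1*(-36) = 25 + 36 = 61)
b*(-461/I) = 61*(-461/(-412)) = 61*(-461*(-1/412)) = 61*(461/412) = 28121/412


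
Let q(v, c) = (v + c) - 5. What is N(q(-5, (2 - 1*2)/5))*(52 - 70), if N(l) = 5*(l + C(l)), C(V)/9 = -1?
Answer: 1710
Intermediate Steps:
C(V) = -9 (C(V) = 9*(-1) = -9)
q(v, c) = -5 + c + v (q(v, c) = (c + v) - 5 = -5 + c + v)
N(l) = -45 + 5*l (N(l) = 5*(l - 9) = 5*(-9 + l) = -45 + 5*l)
N(q(-5, (2 - 1*2)/5))*(52 - 70) = (-45 + 5*(-5 + (2 - 1*2)/5 - 5))*(52 - 70) = (-45 + 5*(-5 + (2 - 2)*(1/5) - 5))*(-18) = (-45 + 5*(-5 + 0*(1/5) - 5))*(-18) = (-45 + 5*(-5 + 0 - 5))*(-18) = (-45 + 5*(-10))*(-18) = (-45 - 50)*(-18) = -95*(-18) = 1710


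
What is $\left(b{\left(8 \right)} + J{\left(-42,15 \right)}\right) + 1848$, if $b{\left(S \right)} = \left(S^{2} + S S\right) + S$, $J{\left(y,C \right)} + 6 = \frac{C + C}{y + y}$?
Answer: $\frac{27687}{14} \approx 1977.6$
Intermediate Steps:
$J{\left(y,C \right)} = -6 + \frac{C}{y}$ ($J{\left(y,C \right)} = -6 + \frac{C + C}{y + y} = -6 + \frac{2 C}{2 y} = -6 + 2 C \frac{1}{2 y} = -6 + \frac{C}{y}$)
$b{\left(S \right)} = S + 2 S^{2}$ ($b{\left(S \right)} = \left(S^{2} + S^{2}\right) + S = 2 S^{2} + S = S + 2 S^{2}$)
$\left(b{\left(8 \right)} + J{\left(-42,15 \right)}\right) + 1848 = \left(8 \left(1 + 2 \cdot 8\right) - \left(6 - \frac{15}{-42}\right)\right) + 1848 = \left(8 \left(1 + 16\right) + \left(-6 + 15 \left(- \frac{1}{42}\right)\right)\right) + 1848 = \left(8 \cdot 17 - \frac{89}{14}\right) + 1848 = \left(136 - \frac{89}{14}\right) + 1848 = \frac{1815}{14} + 1848 = \frac{27687}{14}$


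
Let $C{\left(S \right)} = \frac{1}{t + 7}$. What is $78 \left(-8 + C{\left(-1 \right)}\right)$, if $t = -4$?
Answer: $-598$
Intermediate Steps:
$C{\left(S \right)} = \frac{1}{3}$ ($C{\left(S \right)} = \frac{1}{-4 + 7} = \frac{1}{3}$)
$78 \left(-8 + C{\left(-1 \right)}\right) = 78 \left(-8 + \frac{1}{3}\right) = 78 \left(- \frac{23}{3}\right) = -598$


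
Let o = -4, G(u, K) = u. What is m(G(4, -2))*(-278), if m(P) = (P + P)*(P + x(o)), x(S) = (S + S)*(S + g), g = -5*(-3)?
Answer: 186816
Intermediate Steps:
g = 15
x(S) = 2*S*(15 + S) (x(S) = (S + S)*(S + 15) = (2*S)*(15 + S) = 2*S*(15 + S))
m(P) = 2*P*(-88 + P) (m(P) = (P + P)*(P + 2*(-4)*(15 - 4)) = (2*P)*(P + 2*(-4)*11) = (2*P)*(P - 88) = (2*P)*(-88 + P) = 2*P*(-88 + P))
m(G(4, -2))*(-278) = (2*4*(-88 + 4))*(-278) = (2*4*(-84))*(-278) = -672*(-278) = 186816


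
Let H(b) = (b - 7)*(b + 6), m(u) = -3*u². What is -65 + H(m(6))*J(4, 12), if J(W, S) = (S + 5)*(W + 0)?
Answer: 797575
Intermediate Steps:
J(W, S) = W*(5 + S) (J(W, S) = (5 + S)*W = W*(5 + S))
H(b) = (-7 + b)*(6 + b)
-65 + H(m(6))*J(4, 12) = -65 + (-42 + (-3*6²)² - (-3)*6²)*(4*(5 + 12)) = -65 + (-42 + (-3*36)² - (-3)*36)*(4*17) = -65 + (-42 + (-108)² - 1*(-108))*68 = -65 + (-42 + 11664 + 108)*68 = -65 + 11730*68 = -65 + 797640 = 797575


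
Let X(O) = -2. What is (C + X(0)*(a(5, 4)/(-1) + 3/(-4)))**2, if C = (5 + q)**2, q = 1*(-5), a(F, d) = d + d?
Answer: 1225/4 ≈ 306.25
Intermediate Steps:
a(F, d) = 2*d
q = -5
C = 0 (C = (5 - 5)**2 = 0**2 = 0)
(C + X(0)*(a(5, 4)/(-1) + 3/(-4)))**2 = (0 - 2*((2*4)/(-1) + 3/(-4)))**2 = (0 - 2*(8*(-1) + 3*(-1/4)))**2 = (0 - 2*(-8 - 3/4))**2 = (0 - 2*(-35/4))**2 = (0 + 35/2)**2 = (35/2)**2 = 1225/4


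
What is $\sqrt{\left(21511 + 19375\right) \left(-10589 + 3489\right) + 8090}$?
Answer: $i \sqrt{290282510} \approx 17038.0 i$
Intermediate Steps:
$\sqrt{\left(21511 + 19375\right) \left(-10589 + 3489\right) + 8090} = \sqrt{40886 \left(-7100\right) + 8090} = \sqrt{-290290600 + 8090} = \sqrt{-290282510} = i \sqrt{290282510}$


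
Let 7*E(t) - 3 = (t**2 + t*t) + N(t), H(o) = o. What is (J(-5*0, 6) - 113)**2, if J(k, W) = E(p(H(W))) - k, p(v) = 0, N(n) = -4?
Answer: 627264/49 ≈ 12801.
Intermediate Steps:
E(t) = -1/7 + 2*t**2/7 (E(t) = 3/7 + ((t**2 + t*t) - 4)/7 = 3/7 + ((t**2 + t**2) - 4)/7 = 3/7 + (2*t**2 - 4)/7 = 3/7 + (-4 + 2*t**2)/7 = 3/7 + (-4/7 + 2*t**2/7) = -1/7 + 2*t**2/7)
J(k, W) = -1/7 - k (J(k, W) = (-1/7 + (2/7)*0**2) - k = (-1/7 + (2/7)*0) - k = (-1/7 + 0) - k = -1/7 - k)
(J(-5*0, 6) - 113)**2 = ((-1/7 - (-5)*0) - 113)**2 = ((-1/7 - 1*0) - 113)**2 = ((-1/7 + 0) - 113)**2 = (-1/7 - 113)**2 = (-792/7)**2 = 627264/49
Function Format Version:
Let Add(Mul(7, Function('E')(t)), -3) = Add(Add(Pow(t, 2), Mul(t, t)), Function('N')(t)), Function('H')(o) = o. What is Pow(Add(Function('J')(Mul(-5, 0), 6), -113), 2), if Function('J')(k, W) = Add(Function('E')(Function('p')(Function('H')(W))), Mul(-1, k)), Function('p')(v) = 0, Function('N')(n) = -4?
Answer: Rational(627264, 49) ≈ 12801.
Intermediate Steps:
Function('E')(t) = Add(Rational(-1, 7), Mul(Rational(2, 7), Pow(t, 2))) (Function('E')(t) = Add(Rational(3, 7), Mul(Rational(1, 7), Add(Add(Pow(t, 2), Mul(t, t)), -4))) = Add(Rational(3, 7), Mul(Rational(1, 7), Add(Add(Pow(t, 2), Pow(t, 2)), -4))) = Add(Rational(3, 7), Mul(Rational(1, 7), Add(Mul(2, Pow(t, 2)), -4))) = Add(Rational(3, 7), Mul(Rational(1, 7), Add(-4, Mul(2, Pow(t, 2))))) = Add(Rational(3, 7), Add(Rational(-4, 7), Mul(Rational(2, 7), Pow(t, 2)))) = Add(Rational(-1, 7), Mul(Rational(2, 7), Pow(t, 2))))
Function('J')(k, W) = Add(Rational(-1, 7), Mul(-1, k)) (Function('J')(k, W) = Add(Add(Rational(-1, 7), Mul(Rational(2, 7), Pow(0, 2))), Mul(-1, k)) = Add(Add(Rational(-1, 7), Mul(Rational(2, 7), 0)), Mul(-1, k)) = Add(Add(Rational(-1, 7), 0), Mul(-1, k)) = Add(Rational(-1, 7), Mul(-1, k)))
Pow(Add(Function('J')(Mul(-5, 0), 6), -113), 2) = Pow(Add(Add(Rational(-1, 7), Mul(-1, Mul(-5, 0))), -113), 2) = Pow(Add(Add(Rational(-1, 7), Mul(-1, 0)), -113), 2) = Pow(Add(Add(Rational(-1, 7), 0), -113), 2) = Pow(Add(Rational(-1, 7), -113), 2) = Pow(Rational(-792, 7), 2) = Rational(627264, 49)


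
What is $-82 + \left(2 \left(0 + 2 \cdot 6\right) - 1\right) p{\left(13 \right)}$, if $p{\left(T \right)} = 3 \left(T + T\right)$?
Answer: $1712$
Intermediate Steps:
$p{\left(T \right)} = 6 T$ ($p{\left(T \right)} = 3 \cdot 2 T = 6 T$)
$-82 + \left(2 \left(0 + 2 \cdot 6\right) - 1\right) p{\left(13 \right)} = -82 + \left(2 \left(0 + 2 \cdot 6\right) - 1\right) 6 \cdot 13 = -82 + \left(2 \left(0 + 12\right) - 1\right) 78 = -82 + \left(2 \cdot 12 - 1\right) 78 = -82 + \left(24 - 1\right) 78 = -82 + 23 \cdot 78 = -82 + 1794 = 1712$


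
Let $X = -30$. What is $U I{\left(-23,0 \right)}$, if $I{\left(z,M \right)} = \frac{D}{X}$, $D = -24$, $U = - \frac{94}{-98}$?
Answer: $\frac{188}{245} \approx 0.76735$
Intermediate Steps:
$U = \frac{47}{49}$ ($U = \left(-94\right) \left(- \frac{1}{98}\right) = \frac{47}{49} \approx 0.95918$)
$I{\left(z,M \right)} = \frac{4}{5}$ ($I{\left(z,M \right)} = - \frac{24}{-30} = \left(-24\right) \left(- \frac{1}{30}\right) = \frac{4}{5}$)
$U I{\left(-23,0 \right)} = \frac{47}{49} \cdot \frac{4}{5} = \frac{188}{245}$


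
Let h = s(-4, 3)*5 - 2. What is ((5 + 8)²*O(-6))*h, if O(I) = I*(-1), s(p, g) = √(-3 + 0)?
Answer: -2028 + 5070*I*√3 ≈ -2028.0 + 8781.5*I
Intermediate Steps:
s(p, g) = I*√3 (s(p, g) = √(-3) = I*√3)
O(I) = -I
h = -2 + 5*I*√3 (h = (I*√3)*5 - 2 = 5*I*√3 - 2 = -2 + 5*I*√3 ≈ -2.0 + 8.6602*I)
((5 + 8)²*O(-6))*h = ((5 + 8)²*(-1*(-6)))*(-2 + 5*I*√3) = (13²*6)*(-2 + 5*I*√3) = (169*6)*(-2 + 5*I*√3) = 1014*(-2 + 5*I*√3) = -2028 + 5070*I*√3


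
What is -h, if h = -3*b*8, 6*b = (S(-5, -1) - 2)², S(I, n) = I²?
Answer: 2116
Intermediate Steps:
b = 529/6 (b = ((-5)² - 2)²/6 = (25 - 2)²/6 = (⅙)*23² = (⅙)*529 = 529/6 ≈ 88.167)
h = -2116 (h = -3*529/6*8 = -529/2*8 = -2116)
-h = -1*(-2116) = 2116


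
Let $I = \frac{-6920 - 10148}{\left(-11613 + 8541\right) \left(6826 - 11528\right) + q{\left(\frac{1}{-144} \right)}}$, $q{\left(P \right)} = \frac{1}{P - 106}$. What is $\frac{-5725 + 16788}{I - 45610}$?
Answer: $- \frac{609836712477252}{2514205294828195} \approx -0.24256$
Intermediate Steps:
$q{\left(P \right)} = \frac{1}{-106 + P}$
$I = - \frac{65135755}{55123991004}$ ($I = \frac{-6920 - 10148}{\left(-11613 + 8541\right) \left(6826 - 11528\right) + \frac{1}{-106 + \frac{1}{-144}}} = - \frac{17068}{\left(-3072\right) \left(-4702\right) + \frac{1}{-106 - \frac{1}{144}}} = - \frac{17068}{14444544 + \frac{1}{- \frac{15265}{144}}} = - \frac{17068}{14444544 - \frac{144}{15265}} = - \frac{17068}{\frac{220495964016}{15265}} = \left(-17068\right) \frac{15265}{220495964016} = - \frac{65135755}{55123991004} \approx -0.0011816$)
$\frac{-5725 + 16788}{I - 45610} = \frac{-5725 + 16788}{- \frac{65135755}{55123991004} - 45610} = \frac{11063}{- \frac{2514205294828195}{55123991004}} = 11063 \left(- \frac{55123991004}{2514205294828195}\right) = - \frac{609836712477252}{2514205294828195}$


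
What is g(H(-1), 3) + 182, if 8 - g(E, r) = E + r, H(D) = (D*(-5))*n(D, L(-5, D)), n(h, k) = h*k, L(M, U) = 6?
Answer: 217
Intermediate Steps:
H(D) = -30*D² (H(D) = (D*(-5))*(D*6) = (-5*D)*(6*D) = -30*D²)
g(E, r) = 8 - E - r (g(E, r) = 8 - (E + r) = 8 + (-E - r) = 8 - E - r)
g(H(-1), 3) + 182 = (8 - (-30)*(-1)² - 1*3) + 182 = (8 - (-30) - 3) + 182 = (8 - 1*(-30) - 3) + 182 = (8 + 30 - 3) + 182 = 35 + 182 = 217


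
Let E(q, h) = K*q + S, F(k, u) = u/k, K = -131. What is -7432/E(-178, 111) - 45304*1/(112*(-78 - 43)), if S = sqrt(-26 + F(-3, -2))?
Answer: 1233280267/407796862 + 1858*I*sqrt(57)/203898431 ≈ 3.0243 + 6.8797e-5*I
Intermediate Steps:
S = 2*I*sqrt(57)/3 (S = sqrt(-26 - 2/(-3)) = sqrt(-26 - 2*(-1/3)) = sqrt(-26 + 2/3) = sqrt(-76/3) = 2*I*sqrt(57)/3 ≈ 5.0332*I)
E(q, h) = -131*q + 2*I*sqrt(57)/3
-7432/E(-178, 111) - 45304*1/(112*(-78 - 43)) = -7432/(-131*(-178) + 2*I*sqrt(57)/3) - 45304*1/(112*(-78 - 43)) = -7432/(23318 + 2*I*sqrt(57)/3) - 45304/((-121*112)) = -7432/(23318 + 2*I*sqrt(57)/3) - 45304/(-13552) = -7432/(23318 + 2*I*sqrt(57)/3) - 45304*(-1/13552) = -7432/(23318 + 2*I*sqrt(57)/3) + 809/242 = 809/242 - 7432/(23318 + 2*I*sqrt(57)/3)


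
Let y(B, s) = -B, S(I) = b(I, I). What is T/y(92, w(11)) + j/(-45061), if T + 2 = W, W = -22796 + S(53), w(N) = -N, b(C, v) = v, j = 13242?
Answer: 1023694181/4145612 ≈ 246.93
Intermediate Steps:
S(I) = I
W = -22743 (W = -22796 + 53 = -22743)
T = -22745 (T = -2 - 22743 = -22745)
T/y(92, w(11)) + j/(-45061) = -22745/((-1*92)) + 13242/(-45061) = -22745/(-92) + 13242*(-1/45061) = -22745*(-1/92) - 13242/45061 = 22745/92 - 13242/45061 = 1023694181/4145612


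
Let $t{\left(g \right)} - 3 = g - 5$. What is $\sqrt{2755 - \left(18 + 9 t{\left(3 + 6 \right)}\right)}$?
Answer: $\sqrt{2674} \approx 51.711$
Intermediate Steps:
$t{\left(g \right)} = -2 + g$ ($t{\left(g \right)} = 3 + \left(g - 5\right) = 3 + \left(-5 + g\right) = -2 + g$)
$\sqrt{2755 - \left(18 + 9 t{\left(3 + 6 \right)}\right)} = \sqrt{2755 - \left(18 + 9 \left(-2 + \left(3 + 6\right)\right)\right)} = \sqrt{2755 - \left(18 + 9 \left(-2 + 9\right)\right)} = \sqrt{2755 - 81} = \sqrt{2674}$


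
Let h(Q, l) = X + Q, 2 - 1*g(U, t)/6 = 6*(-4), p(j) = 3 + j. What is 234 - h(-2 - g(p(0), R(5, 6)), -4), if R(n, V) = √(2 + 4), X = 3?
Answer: 389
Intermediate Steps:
R(n, V) = √6
g(U, t) = 156 (g(U, t) = 12 - 36*(-4) = 12 - 6*(-24) = 12 + 144 = 156)
h(Q, l) = 3 + Q
234 - h(-2 - g(p(0), R(5, 6)), -4) = 234 - (3 + (-2 - 1*156)) = 234 - (3 + (-2 - 156)) = 234 - (3 - 158) = 234 - 1*(-155) = 234 + 155 = 389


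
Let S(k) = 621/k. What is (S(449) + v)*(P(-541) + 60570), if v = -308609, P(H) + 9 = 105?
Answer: -8406173370120/449 ≈ -1.8722e+10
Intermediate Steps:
P(H) = 96 (P(H) = -9 + 105 = 96)
(S(449) + v)*(P(-541) + 60570) = (621/449 - 308609)*(96 + 60570) = (621*(1/449) - 308609)*60666 = (621/449 - 308609)*60666 = -138564820/449*60666 = -8406173370120/449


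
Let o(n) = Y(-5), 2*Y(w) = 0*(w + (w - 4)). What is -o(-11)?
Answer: 0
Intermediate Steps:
Y(w) = 0 (Y(w) = (0*(w + (w - 4)))/2 = (0*(w + (-4 + w)))/2 = (0*(-4 + 2*w))/2 = (½)*0 = 0)
o(n) = 0
-o(-11) = -1*0 = 0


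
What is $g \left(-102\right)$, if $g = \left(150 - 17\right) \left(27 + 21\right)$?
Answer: $-651168$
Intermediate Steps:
$g = 6384$ ($g = 133 \cdot 48 = 6384$)
$g \left(-102\right) = 6384 \left(-102\right) = -651168$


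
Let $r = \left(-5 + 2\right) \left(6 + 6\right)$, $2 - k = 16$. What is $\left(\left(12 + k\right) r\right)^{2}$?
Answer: $5184$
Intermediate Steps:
$k = -14$ ($k = 2 - 16 = -14$)
$r = -36$ ($r = \left(-3\right) 12 = -36$)
$\left(\left(12 + k\right) r\right)^{2} = \left(\left(12 - 14\right) \left(-36\right)\right)^{2} = \left(\left(-2\right) \left(-36\right)\right)^{2} = 72^{2} = 5184$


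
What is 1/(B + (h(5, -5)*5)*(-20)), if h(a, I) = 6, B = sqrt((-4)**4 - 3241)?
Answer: -40/24199 - I*sqrt(2985)/362985 ≈ -0.001653 - 0.00015052*I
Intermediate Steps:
B = I*sqrt(2985) (B = sqrt(256 - 3241) = sqrt(-2985) = I*sqrt(2985) ≈ 54.635*I)
1/(B + (h(5, -5)*5)*(-20)) = 1/(I*sqrt(2985) + (6*5)*(-20)) = 1/(I*sqrt(2985) + 30*(-20)) = 1/(I*sqrt(2985) - 600) = 1/(-600 + I*sqrt(2985))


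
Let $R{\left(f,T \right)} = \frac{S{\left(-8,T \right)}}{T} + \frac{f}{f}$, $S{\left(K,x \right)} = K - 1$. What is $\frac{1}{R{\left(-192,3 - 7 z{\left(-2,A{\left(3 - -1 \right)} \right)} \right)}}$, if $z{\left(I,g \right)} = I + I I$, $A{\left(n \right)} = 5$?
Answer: $\frac{11}{20} \approx 0.55$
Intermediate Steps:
$S{\left(K,x \right)} = -1 + K$
$z{\left(I,g \right)} = I + I^{2}$
$R{\left(f,T \right)} = 1 - \frac{9}{T}$ ($R{\left(f,T \right)} = \frac{-1 - 8}{T} + \frac{f}{f} = - \frac{9}{T} + 1 = 1 - \frac{9}{T}$)
$\frac{1}{R{\left(-192,3 - 7 z{\left(-2,A{\left(3 - -1 \right)} \right)} \right)}} = \frac{1}{\frac{1}{3 - 7 \left(- 2 \left(1 - 2\right)\right)} \left(-9 + \left(3 - 7 \left(- 2 \left(1 - 2\right)\right)\right)\right)} = \frac{1}{\frac{1}{3 - 7 \left(\left(-2\right) \left(-1\right)\right)} \left(-9 + \left(3 - 7 \left(\left(-2\right) \left(-1\right)\right)\right)\right)} = \frac{1}{\frac{1}{3 - 14} \left(-9 + \left(3 - 14\right)\right)} = \frac{1}{\frac{1}{-11} \left(-9 - 11\right)} = \frac{1}{\left(- \frac{1}{11}\right) \left(-20\right)} = \frac{1}{\frac{20}{11}} = \frac{11}{20}$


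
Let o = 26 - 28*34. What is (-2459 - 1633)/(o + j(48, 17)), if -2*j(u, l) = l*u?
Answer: 2046/667 ≈ 3.0675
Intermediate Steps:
o = -926 (o = 26 - 952 = -926)
j(u, l) = -l*u/2
(-2459 - 1633)/(o + j(48, 17)) = (-2459 - 1633)/(-926 - ½*17*48) = -4092/(-926 - 408) = -4092/(-1334) = -4092*(-1/1334) = 2046/667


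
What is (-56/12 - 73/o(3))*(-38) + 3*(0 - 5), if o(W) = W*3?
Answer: 4235/9 ≈ 470.56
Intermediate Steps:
o(W) = 3*W
(-56/12 - 73/o(3))*(-38) + 3*(0 - 5) = (-56/12 - 73/(3*3))*(-38) + 3*(0 - 5) = (-56*1/12 - 73/9)*(-38) + 3*(-5) = (-14/3 - 73*⅑)*(-38) - 15 = (-14/3 - 73/9)*(-38) - 15 = -115/9*(-38) - 15 = 4370/9 - 15 = 4235/9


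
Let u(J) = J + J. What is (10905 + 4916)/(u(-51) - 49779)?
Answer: -1217/3837 ≈ -0.31717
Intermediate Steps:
u(J) = 2*J
(10905 + 4916)/(u(-51) - 49779) = (10905 + 4916)/(2*(-51) - 49779) = 15821/(-102 - 49779) = 15821/(-49881) = 15821*(-1/49881) = -1217/3837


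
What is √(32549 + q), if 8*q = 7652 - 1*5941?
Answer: √524206/4 ≈ 181.01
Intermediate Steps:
q = 1711/8 (q = (7652 - 1*5941)/8 = (7652 - 5941)/8 = (⅛)*1711 = 1711/8 ≈ 213.88)
√(32549 + q) = √(32549 + 1711/8) = √(262103/8) = √524206/4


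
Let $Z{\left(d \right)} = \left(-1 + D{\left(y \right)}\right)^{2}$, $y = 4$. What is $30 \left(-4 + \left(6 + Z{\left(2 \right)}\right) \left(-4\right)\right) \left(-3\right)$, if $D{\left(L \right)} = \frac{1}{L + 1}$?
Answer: $\frac{13752}{5} \approx 2750.4$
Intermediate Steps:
$D{\left(L \right)} = \frac{1}{1 + L}$
$Z{\left(d \right)} = \frac{16}{25}$ ($Z{\left(d \right)} = \left(-1 + \frac{1}{1 + 4}\right)^{2} = \left(-1 + \frac{1}{5}\right)^{2} = \left(- \frac{4}{5}\right)^{2} = \frac{16}{25}$)
$30 \left(-4 + \left(6 + Z{\left(2 \right)}\right) \left(-4\right)\right) \left(-3\right) = 30 \left(-4 + \left(6 + \frac{16}{25}\right) \left(-4\right)\right) \left(-3\right) = 30 \left(-4 + \frac{166}{25} \left(-4\right)\right) \left(-3\right) = 30 \left(-4 - \frac{664}{25}\right) \left(-3\right) = 30 \left(\left(- \frac{764}{25}\right) \left(-3\right)\right) = 30 \cdot \frac{2292}{25} = \frac{13752}{5}$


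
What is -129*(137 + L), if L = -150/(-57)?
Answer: -342237/19 ≈ -18012.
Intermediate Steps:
L = 50/19 (L = -150*(-1/57) = 50/19 ≈ 2.6316)
-129*(137 + L) = -129*(137 + 50/19) = -129*2653/19 = -342237/19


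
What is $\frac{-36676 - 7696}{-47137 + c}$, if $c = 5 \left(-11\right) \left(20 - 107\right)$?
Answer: $\frac{11093}{10588} \approx 1.0477$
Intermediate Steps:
$c = 4785$ ($c = \left(-55\right) \left(-87\right) = 4785$)
$\frac{-36676 - 7696}{-47137 + c} = \frac{-36676 - 7696}{-47137 + 4785} = - \frac{44372}{-42352} = \left(-44372\right) \left(- \frac{1}{42352}\right) = \frac{11093}{10588}$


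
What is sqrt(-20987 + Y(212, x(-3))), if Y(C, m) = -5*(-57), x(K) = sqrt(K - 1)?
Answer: I*sqrt(20702) ≈ 143.88*I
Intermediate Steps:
x(K) = sqrt(-1 + K)
Y(C, m) = 285
sqrt(-20987 + Y(212, x(-3))) = sqrt(-20987 + 285) = sqrt(-20702) = I*sqrt(20702)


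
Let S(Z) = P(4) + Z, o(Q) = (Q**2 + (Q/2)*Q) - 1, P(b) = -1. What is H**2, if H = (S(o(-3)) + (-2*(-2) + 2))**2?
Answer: 1500625/16 ≈ 93789.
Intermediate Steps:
o(Q) = -1 + 3*Q**2/2 (o(Q) = (Q**2 + (Q*(1/2))*Q) - 1 = (Q**2 + (Q/2)*Q) - 1 = (Q**2 + Q**2/2) - 1 = 3*Q**2/2 - 1 = -1 + 3*Q**2/2)
S(Z) = -1 + Z
H = 1225/4 (H = ((-1 + (-1 + (3/2)*(-3)**2)) + (-2*(-2) + 2))**2 = ((-1 + (-1 + (3/2)*9)) + (4 + 2))**2 = ((-1 + (-1 + 27/2)) + 6)**2 = ((-1 + 25/2) + 6)**2 = (23/2 + 6)**2 = (35/2)**2 = 1225/4 ≈ 306.25)
H**2 = (1225/4)**2 = 1500625/16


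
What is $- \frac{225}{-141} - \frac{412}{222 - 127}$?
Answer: $- \frac{12239}{4465} \approx -2.7411$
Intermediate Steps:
$- \frac{225}{-141} - \frac{412}{222 - 127} = \left(-225\right) \left(- \frac{1}{141}\right) - \frac{412}{222 - 127} = \frac{75}{47} - \frac{412}{95} = - \frac{12239}{4465}$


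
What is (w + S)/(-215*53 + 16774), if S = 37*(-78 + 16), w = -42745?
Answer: -15013/1793 ≈ -8.3731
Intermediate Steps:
S = -2294 (S = 37*(-62) = -2294)
(w + S)/(-215*53 + 16774) = (-42745 - 2294)/(-215*53 + 16774) = -45039/(-11395 + 16774) = -45039/5379 = -45039*1/5379 = -15013/1793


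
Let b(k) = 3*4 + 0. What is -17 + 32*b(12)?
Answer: 367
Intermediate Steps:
b(k) = 12 (b(k) = 12 + 0 = 12)
-17 + 32*b(12) = -17 + 32*12 = -17 + 384 = 367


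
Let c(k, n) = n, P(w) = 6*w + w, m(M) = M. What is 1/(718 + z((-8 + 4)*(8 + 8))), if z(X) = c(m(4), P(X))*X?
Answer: 1/29390 ≈ 3.4025e-5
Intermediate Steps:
P(w) = 7*w
z(X) = 7*X**2 (z(X) = (7*X)*X = 7*X**2)
1/(718 + z((-8 + 4)*(8 + 8))) = 1/(718 + 7*((-8 + 4)*(8 + 8))**2) = 1/(718 + 7*(-4*16)**2) = 1/(718 + 7*(-64)**2) = 1/(718 + 7*4096) = 1/(718 + 28672) = 1/29390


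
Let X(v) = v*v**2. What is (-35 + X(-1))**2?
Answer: 1296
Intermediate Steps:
X(v) = v**3
(-35 + X(-1))**2 = (-35 + (-1)**3)**2 = (-35 - 1)**2 = (-36)**2 = 1296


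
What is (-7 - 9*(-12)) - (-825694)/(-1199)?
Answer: -704595/1199 ≈ -587.65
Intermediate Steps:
(-7 - 9*(-12)) - (-825694)/(-1199) = (-7 + 108) - (-825694)*(-1)/1199 = 101 - 626*1319/1199 = 101 - 825694/1199 = -704595/1199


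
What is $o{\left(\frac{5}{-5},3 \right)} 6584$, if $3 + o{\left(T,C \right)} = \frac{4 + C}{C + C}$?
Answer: $- \frac{36212}{3} \approx -12071.0$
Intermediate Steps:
$o{\left(T,C \right)} = -3 + \frac{4 + C}{2 C}$ ($o{\left(T,C \right)} = -3 + \frac{4 + C}{C + C} = -3 + \frac{4 + C}{2 C}$)
$o{\left(\frac{5}{-5},3 \right)} 6584 = \left(- \frac{5}{2} + \frac{2}{3}\right) 6584 = \left(- \frac{11}{6}\right) 6584 = - \frac{36212}{3}$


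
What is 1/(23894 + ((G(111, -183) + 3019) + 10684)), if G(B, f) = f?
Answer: 1/37414 ≈ 2.6728e-5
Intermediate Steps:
1/(23894 + ((G(111, -183) + 3019) + 10684)) = 1/(23894 + ((-183 + 3019) + 10684)) = 1/(23894 + (2836 + 10684)) = 1/(23894 + 13520) = 1/37414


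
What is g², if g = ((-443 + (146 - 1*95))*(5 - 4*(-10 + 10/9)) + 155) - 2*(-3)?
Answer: 20059340161/81 ≈ 2.4765e+8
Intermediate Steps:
g = -141631/9 (g = ((-443 + (146 - 95))*(5 - 4*(-10 + 10*(⅑))) + 155) + 6 = ((-443 + 51)*(5 - 4*(-10 + 10/9)) + 155) + 6 = (-392*(5 - 4*(-80/9)) + 155) + 6 = (-392*(5 + 320/9) + 155) + 6 = (-392*365/9 + 155) + 6 = (-143080/9 + 155) + 6 = -141685/9 + 6 = -141631/9 ≈ -15737.)
g² = (-141631/9)² = 20059340161/81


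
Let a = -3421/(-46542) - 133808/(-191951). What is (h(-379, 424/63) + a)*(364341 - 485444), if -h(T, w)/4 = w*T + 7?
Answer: -231192391669797677881/187609452282 ≈ -1.2323e+9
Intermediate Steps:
h(T, w) = -28 - 4*T*w (h(T, w) = -4*(w*T + 7) = -4*(T*w + 7) = -4*(7 + T*w) = -28 - 4*T*w)
a = 6884356307/8933783442 (a = -3421*(-1/46542) - 133808*(-1/191951) = 3421/46542 + 133808/191951 = 6884356307/8933783442 ≈ 0.77060)
(h(-379, 424/63) + a)*(364341 - 485444) = ((-28 - 4*(-379)*424/63) + 6884356307/8933783442)*(364341 - 485444) = ((-28 - 4*(-379)*424*(1/63)) + 6884356307/8933783442)*(-121103) = ((-28 - 4*(-379)*424/63) + 6884356307/8933783442)*(-121103) = ((-28 + 642784/63) + 6884356307/8933783442)*(-121103) = (641020/63 + 6884356307/8933783442)*(-121103) = (1909055858812727/187609452282)*(-121103) = -231192391669797677881/187609452282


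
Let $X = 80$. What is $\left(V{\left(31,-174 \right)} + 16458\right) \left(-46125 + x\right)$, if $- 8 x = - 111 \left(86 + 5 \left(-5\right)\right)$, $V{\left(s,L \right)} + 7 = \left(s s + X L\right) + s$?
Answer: $- \frac{1276132767}{8} \approx -1.5952 \cdot 10^{8}$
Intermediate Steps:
$V{\left(s,L \right)} = -7 + s + s^{2} + 80 L$ ($V{\left(s,L \right)} = -7 + \left(\left(s s + 80 L\right) + s\right) = -7 + \left(\left(s^{2} + 80 L\right) + s\right) = -7 + \left(s + s^{2} + 80 L\right) = -7 + s + s^{2} + 80 L$)
$x = \frac{6771}{8}$ ($x = - \frac{\left(-111\right) \left(86 + 5 \left(-5\right)\right)}{8} = - \frac{\left(-111\right) \left(86 - 25\right)}{8} = - \frac{\left(-111\right) 61}{8} = \left(- \frac{1}{8}\right) \left(-6771\right) = \frac{6771}{8} \approx 846.38$)
$\left(V{\left(31,-174 \right)} + 16458\right) \left(-46125 + x\right) = \left(\left(-7 + 31 + 31^{2} + 80 \left(-174\right)\right) + 16458\right) \left(-46125 + \frac{6771}{8}\right) = \left(\left(-7 + 31 + 961 - 13920\right) + 16458\right) \left(- \frac{362229}{8}\right) = \left(-12935 + 16458\right) \left(- \frac{362229}{8}\right) = 3523 \left(- \frac{362229}{8}\right) = - \frac{1276132767}{8}$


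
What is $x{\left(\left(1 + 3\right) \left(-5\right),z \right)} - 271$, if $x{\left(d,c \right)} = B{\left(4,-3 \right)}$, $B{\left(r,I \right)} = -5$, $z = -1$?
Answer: $-276$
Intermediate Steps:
$x{\left(d,c \right)} = -5$
$x{\left(\left(1 + 3\right) \left(-5\right),z \right)} - 271 = -5 - 271 = -276$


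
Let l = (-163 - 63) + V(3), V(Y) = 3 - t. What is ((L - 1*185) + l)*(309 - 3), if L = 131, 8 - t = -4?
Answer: -88434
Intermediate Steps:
t = 12 (t = 8 - 1*(-4) = 8 + 4 = 12)
V(Y) = -9 (V(Y) = 3 - 1*12 = 3 - 12 = -9)
l = -235 (l = (-163 - 63) - 9 = -226 - 9 = -235)
((L - 1*185) + l)*(309 - 3) = ((131 - 1*185) - 235)*(309 - 3) = ((131 - 185) - 235)*306 = (-54 - 235)*306 = -289*306 = -88434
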